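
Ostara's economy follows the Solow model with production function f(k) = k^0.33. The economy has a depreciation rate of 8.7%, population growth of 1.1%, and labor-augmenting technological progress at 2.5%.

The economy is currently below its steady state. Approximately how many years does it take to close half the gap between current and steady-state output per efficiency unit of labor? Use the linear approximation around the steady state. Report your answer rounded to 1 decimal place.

half-life ≈ 8.4 years

Near the steady state the convergence rate is λ = (1 − α)(n + g + δ).
λ = (1 − 0.33) × 0.123 = 0.67 × 0.123 = 0.08241
Half-life = ln 2 / λ = 0.6931 / 0.08241 ≈ 8.41 years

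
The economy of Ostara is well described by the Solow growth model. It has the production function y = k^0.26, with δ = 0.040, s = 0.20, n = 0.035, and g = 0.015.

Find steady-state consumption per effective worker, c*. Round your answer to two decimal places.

c* = 1.06

At the steady state, Δk = 0, so s·k^α = (n + g + δ)·k.
Rearranging, k^(1−α) = s / (n + g + δ).
k^0.74 = 0.20 / (0.035 + 0.015 + 0.040) = 0.20 / 0.090 = 2.2222
k* = 2.2222^(1/0.74) ≈ 2.9419
y* = (k*)^α = 2.9419^0.26 ≈ 1.3239
c* = (1 − s)·y* = (1 − 0.20) × 1.3239 ≈ 1.0591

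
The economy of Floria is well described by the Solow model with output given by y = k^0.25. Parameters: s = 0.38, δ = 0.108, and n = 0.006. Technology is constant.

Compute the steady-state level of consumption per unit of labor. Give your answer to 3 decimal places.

c* ≈ 0.926

At the steady state, Δk = 0, so s·k^α = (n + δ)·k.
Dividing both sides by k: k^(1−α) = s / (n + δ).
k^0.75 = 0.38 / (0.006 + 0.108) = 0.38 / 0.114 = 3.3333
k* = 3.3333^(1/0.75) ≈ 4.9793
y* = (k*)^α = 4.9793^0.25 ≈ 1.4938
c* = (1 − s)·y* = (1 − 0.38) × 1.4938 ≈ 0.9262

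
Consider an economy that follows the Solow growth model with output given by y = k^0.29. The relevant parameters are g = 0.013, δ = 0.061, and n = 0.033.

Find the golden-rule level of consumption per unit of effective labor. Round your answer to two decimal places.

c_gold ≈ 1.07

At the golden rule, f'(k) = n + g + δ, so α·k^(α−1) = n + g + δ and k_gold = (α/(n + g + δ))^(1/(1−α)).
k_gold = (0.29/0.107)^(1/0.71) = 2.7103^1.4085 ≈ 4.0729
c_gold = f(k_gold) − (n + g + δ)·k_gold = 1.5027 − 0.107×4.0729 ≈ 1.0669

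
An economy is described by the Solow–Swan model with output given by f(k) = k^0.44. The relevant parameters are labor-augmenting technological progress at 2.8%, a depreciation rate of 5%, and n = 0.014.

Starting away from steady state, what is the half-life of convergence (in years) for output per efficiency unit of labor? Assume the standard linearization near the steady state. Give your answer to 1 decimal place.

half-life ≈ 13.5 years

Near the steady state the convergence rate is λ = (1 − α)(n + g + δ).
λ = (1 − 0.44) × 0.092 = 0.56 × 0.092 = 0.05152
Half-life = ln 2 / λ = 0.6931 / 0.05152 ≈ 13.45 years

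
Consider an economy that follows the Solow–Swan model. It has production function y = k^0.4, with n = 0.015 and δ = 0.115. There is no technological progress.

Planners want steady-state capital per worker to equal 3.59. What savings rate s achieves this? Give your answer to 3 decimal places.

Steady state requires s·f(k) = (n + δ)·k, i.e. s·k^α = (n + δ)·k.
So s / (n + δ) = (k*)^(1−α) = 3.59^0.6 = 2.1531.
Therefore s = 2.1531 × (n + δ) = 2.1531 × 0.130 = 0.2799.

s ≈ 0.280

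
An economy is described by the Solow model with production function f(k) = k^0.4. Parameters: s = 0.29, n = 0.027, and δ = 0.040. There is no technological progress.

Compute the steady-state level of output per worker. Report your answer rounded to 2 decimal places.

y* ≈ 2.66

At the steady state, Δk = 0, so s·k^α = (n + δ)·k.
Dividing both sides by k: k^(1−α) = s / (n + δ).
k^0.6 = 0.29 / (0.027 + 0.040) = 0.29 / 0.067 = 4.3284
k* = 4.3284^(1/0.6) ≈ 11.4960
y* = (k*)^α = 11.4960^0.4 ≈ 2.6559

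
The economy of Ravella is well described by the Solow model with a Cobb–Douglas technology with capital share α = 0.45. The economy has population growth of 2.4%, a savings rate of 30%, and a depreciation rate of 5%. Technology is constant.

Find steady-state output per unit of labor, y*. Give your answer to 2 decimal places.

y* = 3.14

In steady state, investment equals break-even investment: s·k^α = (n + δ)·k.
Dividing both sides by k: k^(1−α) = s / (n + δ).
k^0.55 = 0.30 / (0.024 + 0.050) = 0.30 / 0.074 = 4.0541
k* = 4.0541^(1/0.55) ≈ 12.7427
y* = (k*)^α = 12.7427^0.45 ≈ 3.1432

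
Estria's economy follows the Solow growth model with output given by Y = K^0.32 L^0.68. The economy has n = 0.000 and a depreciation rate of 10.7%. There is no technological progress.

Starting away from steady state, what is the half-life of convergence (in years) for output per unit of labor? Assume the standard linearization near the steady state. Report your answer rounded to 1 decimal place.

Near the steady state the convergence rate is λ = (1 − α)(n + δ).
λ = (1 − 0.32) × 0.107 = 0.68 × 0.107 = 0.07276
Half-life = ln 2 / λ = 0.6931 / 0.07276 ≈ 9.53 years

about 9.5 years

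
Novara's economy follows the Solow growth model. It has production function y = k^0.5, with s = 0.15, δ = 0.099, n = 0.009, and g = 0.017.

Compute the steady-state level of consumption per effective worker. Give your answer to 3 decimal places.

Steady state requires s·f(k) = (n + g + δ)·k, i.e. s·k^α = (n + g + δ)·k.
Rearranging, k^(1−α) = s / (n + g + δ).
k^0.5 = 0.15 / (0.009 + 0.017 + 0.099) = 0.15 / 0.125 = 1.2000
k* = 1.2000^(1/0.5) ≈ 1.4400
y* = (k*)^α = 1.4400^0.5 ≈ 1.2000
c* = (1 − s)·y* = (1 − 0.15) × 1.2000 ≈ 1.0200

c* ≈ 1.020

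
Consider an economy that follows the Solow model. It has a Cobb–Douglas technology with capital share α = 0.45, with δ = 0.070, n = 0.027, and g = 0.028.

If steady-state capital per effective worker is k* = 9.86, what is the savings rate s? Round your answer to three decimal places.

Steady state requires s·f(k) = (n + g + δ)·k, i.e. s·k^α = (n + g + δ)·k.
So s / (n + g + δ) = (k*)^(1−α) = 9.86^0.55 = 3.5207.
Therefore s = 3.5207 × (n + g + δ) = 3.5207 × 0.125 = 0.4401.

s ≈ 0.440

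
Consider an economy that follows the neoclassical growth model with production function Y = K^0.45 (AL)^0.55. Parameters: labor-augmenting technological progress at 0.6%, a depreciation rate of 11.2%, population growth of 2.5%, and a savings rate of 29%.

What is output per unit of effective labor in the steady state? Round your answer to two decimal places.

y* = 1.78

Steady state requires s·f(k) = (n + g + δ)·k, i.e. s·k^α = (n + g + δ)·k.
Rearranging, k^(1−α) = s / (n + g + δ).
k^0.55 = 0.29 / (0.025 + 0.006 + 0.112) = 0.29 / 0.143 = 2.0280
k* = 2.0280^(1/0.55) ≈ 3.6166
y* = (k*)^α = 3.6166^0.45 ≈ 1.7833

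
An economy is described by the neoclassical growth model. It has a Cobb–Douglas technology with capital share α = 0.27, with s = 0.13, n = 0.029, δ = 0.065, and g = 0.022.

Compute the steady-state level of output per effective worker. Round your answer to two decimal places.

y* ≈ 1.04

At the steady state, Δk = 0, so s·k^α = (n + g + δ)·k.
Dividing both sides by k: k^(1−α) = s / (n + g + δ).
k^0.73 = 0.13 / (0.029 + 0.022 + 0.065) = 0.13 / 0.116 = 1.1207
k* = 1.1207^(1/0.73) ≈ 1.1689
y* = (k*)^α = 1.1689^0.27 ≈ 1.0430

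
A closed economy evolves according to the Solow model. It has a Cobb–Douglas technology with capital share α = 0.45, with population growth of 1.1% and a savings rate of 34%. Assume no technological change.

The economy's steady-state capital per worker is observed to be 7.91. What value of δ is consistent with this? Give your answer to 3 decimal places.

At the steady state, Δk = 0, so s·k^α = (n + δ)·k.
So s / (n + δ) = (k*)^(1−α) = 7.91^0.55 = 3.1189.
Therefore n + δ = s / 3.1189 = 0.34 / 3.1189 = 0.1090, so δ = 0.1090 − 0.011 = 0.0980.

δ ≈ 0.098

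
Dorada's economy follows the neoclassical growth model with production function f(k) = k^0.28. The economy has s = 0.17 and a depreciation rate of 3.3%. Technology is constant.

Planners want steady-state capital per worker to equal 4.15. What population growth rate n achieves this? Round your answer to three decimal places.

n ≈ 0.028

In steady state, investment equals break-even investment: s·k^α = (n + δ)·k.
So s / (n + δ) = (k*)^(1−α) = 4.15^0.72 = 2.7861.
Therefore n + δ = s / 2.7861 = 0.17 / 2.7861 = 0.0610, so n = 0.0610 − 0.033 = 0.0280.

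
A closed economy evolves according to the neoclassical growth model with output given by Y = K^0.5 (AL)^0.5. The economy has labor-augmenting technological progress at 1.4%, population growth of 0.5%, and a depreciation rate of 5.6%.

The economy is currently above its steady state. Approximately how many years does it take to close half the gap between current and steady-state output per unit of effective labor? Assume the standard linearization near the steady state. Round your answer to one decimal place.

half-life ≈ 18.5 years

Near the steady state the convergence rate is λ = (1 − α)(n + g + δ).
λ = (1 − 0.5) × 0.075 = 0.5 × 0.075 = 0.0375
Half-life = ln 2 / λ = 0.6931 / 0.0375 ≈ 18.48 years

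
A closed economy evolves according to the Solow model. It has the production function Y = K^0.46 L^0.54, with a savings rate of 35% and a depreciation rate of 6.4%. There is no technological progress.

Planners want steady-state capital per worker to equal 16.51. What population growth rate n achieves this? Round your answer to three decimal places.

Steady state requires s·f(k) = (n + δ)·k, i.e. s·k^α = (n + δ)·k.
So s / (n + δ) = (k*)^(1−α) = 16.51^0.54 = 4.5455.
Therefore n + δ = s / 4.5455 = 0.35 / 4.5455 = 0.0770, so n = 0.0770 − 0.064 = 0.0130.

n ≈ 0.013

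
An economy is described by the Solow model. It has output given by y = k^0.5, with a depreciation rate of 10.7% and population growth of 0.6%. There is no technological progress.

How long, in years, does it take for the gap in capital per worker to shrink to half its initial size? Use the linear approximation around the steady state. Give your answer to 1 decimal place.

Near the steady state the convergence rate is λ = (1 − α)(n + δ).
λ = (1 − 0.5) × 0.113 = 0.5 × 0.113 = 0.0565
Half-life = ln 2 / λ = 0.6931 / 0.0565 ≈ 12.27 years

about 12.3 years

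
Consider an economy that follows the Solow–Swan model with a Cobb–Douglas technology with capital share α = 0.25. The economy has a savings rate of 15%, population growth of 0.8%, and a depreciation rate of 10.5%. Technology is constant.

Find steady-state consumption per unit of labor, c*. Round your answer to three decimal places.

c* = 0.934

Steady state requires s·f(k) = (n + δ)·k, i.e. s·k^α = (n + δ)·k.
Rearranging, k^(1−α) = s / (n + δ).
k^0.75 = 0.15 / (0.008 + 0.105) = 0.15 / 0.113 = 1.3274
k* = 1.3274^(1/0.75) ≈ 1.4588
y* = (k*)^α = 1.4588^0.25 ≈ 1.0990
c* = (1 − s)·y* = (1 − 0.15) × 1.0990 ≈ 0.9342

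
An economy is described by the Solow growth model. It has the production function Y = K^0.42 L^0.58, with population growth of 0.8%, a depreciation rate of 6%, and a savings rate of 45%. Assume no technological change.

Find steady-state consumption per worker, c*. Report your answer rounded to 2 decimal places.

c* ≈ 2.16

In steady state, investment equals break-even investment: s·k^α = (n + δ)·k.
Rearranging, k^(1−α) = s / (n + δ).
k^0.58 = 0.45 / (0.008 + 0.060) = 0.45 / 0.068 = 6.6176
k* = 6.6176^(1/0.58) ≈ 26.0016
y* = (k*)^α = 26.0016^0.42 ≈ 3.9292
c* = (1 − s)·y* = (1 − 0.45) × 3.9292 ≈ 2.1611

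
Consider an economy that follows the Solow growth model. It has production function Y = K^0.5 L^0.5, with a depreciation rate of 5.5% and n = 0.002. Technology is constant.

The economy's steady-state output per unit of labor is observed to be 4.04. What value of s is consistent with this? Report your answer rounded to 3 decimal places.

In steady state, investment equals break-even investment: s·k^α = (n + δ)·k.
Since y* = [s/(n + δ)]^(α/(1−α)), we have s/(n + δ) = (y*)^((1−α)/α) = 4.04^1 = 4.0400.
Therefore s = 4.0400 × (n + δ) = 4.0400 × 0.057 = 0.2303.

s ≈ 0.230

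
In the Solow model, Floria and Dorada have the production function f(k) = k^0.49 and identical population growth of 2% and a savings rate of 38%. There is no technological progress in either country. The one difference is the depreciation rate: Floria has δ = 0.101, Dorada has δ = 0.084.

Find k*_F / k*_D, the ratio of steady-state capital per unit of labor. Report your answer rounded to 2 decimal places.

Steady-state k* = [s/(n + δ)]^(1/(1−α)), so the ratio is [ (s_F/(n + δ)_F) / (s_D/(n + δ)_D) ]^1.9608.
s_F/(n + δ)_F = 0.38/0.121 = 3.1405; s_D/(n + δ)_D = 0.38/0.104 = 3.6538.
Ratio = (3.1405/3.6538)^1.9608 = 0.8595^1.9608 ≈ 0.7431

ratio ≈ 0.74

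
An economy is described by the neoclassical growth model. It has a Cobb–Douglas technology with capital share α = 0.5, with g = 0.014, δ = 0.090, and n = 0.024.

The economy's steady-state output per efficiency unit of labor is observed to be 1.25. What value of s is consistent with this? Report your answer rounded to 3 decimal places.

At the steady state, Δk = 0, so s·k^α = (n + g + δ)·k.
Since y* = [s/(n + g + δ)]^(α/(1−α)), we have s/(n + g + δ) = (y*)^((1−α)/α) = 1.25^1 = 1.2500.
Therefore s = 1.2500 × (n + g + δ) = 1.2500 × 0.128 = 0.1600.

s ≈ 0.160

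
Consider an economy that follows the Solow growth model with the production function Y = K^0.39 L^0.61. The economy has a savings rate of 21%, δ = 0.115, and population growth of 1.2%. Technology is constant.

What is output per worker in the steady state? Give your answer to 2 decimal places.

Steady state requires s·f(k) = (n + δ)·k, i.e. s·k^α = (n + δ)·k.
Dividing both sides by k: k^(1−α) = s / (n + δ).
k^0.61 = 0.21 / (0.012 + 0.115) = 0.21 / 0.127 = 1.6535
k* = 1.6535^(1/0.61) ≈ 2.2806
y* = (k*)^α = 2.2806^0.39 ≈ 1.3792

y* = 1.38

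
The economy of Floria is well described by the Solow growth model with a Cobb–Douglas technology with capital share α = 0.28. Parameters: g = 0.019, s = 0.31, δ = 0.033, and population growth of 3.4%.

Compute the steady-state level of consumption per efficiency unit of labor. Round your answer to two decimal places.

c* ≈ 1.14

In steady state, investment equals break-even investment: s·k^α = (n + g + δ)·k.
Dividing both sides by k: k^(1−α) = s / (n + g + δ).
k^0.72 = 0.31 / (0.034 + 0.019 + 0.033) = 0.31 / 0.086 = 3.6047
k* = 3.6047^(1/0.72) ≈ 5.9351
y* = (k*)^α = 5.9351^0.28 ≈ 1.6465
c* = (1 − s)·y* = (1 − 0.31) × 1.6465 ≈ 1.1361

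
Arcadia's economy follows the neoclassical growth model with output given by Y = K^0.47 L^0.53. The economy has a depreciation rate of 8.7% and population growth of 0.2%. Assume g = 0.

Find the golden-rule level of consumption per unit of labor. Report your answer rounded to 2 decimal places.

c_gold ≈ 2.32

At the golden rule, f'(k) = n + δ, so α·k^(α−1) = n + δ and k_gold = (α/(n + δ))^(1/(1−α)).
k_gold = (0.47/0.089)^(1/0.53) = 5.2809^1.8868 ≈ 23.0996
c_gold = f(k_gold) − (n + δ)·k_gold = 4.3742 − 0.089×23.0996 ≈ 2.3183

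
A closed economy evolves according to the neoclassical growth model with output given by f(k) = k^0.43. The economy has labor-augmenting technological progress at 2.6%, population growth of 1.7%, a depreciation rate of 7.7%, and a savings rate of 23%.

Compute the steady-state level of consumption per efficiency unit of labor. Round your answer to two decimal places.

At the steady state, Δk = 0, so s·k^α = (n + g + δ)·k.
Dividing both sides by k: k^(1−α) = s / (n + g + δ).
k^0.57 = 0.23 / (0.017 + 0.026 + 0.077) = 0.23 / 0.120 = 1.9167
k* = 1.9167^(1/0.57) ≈ 3.1312
y* = (k*)^α = 3.1312^0.43 ≈ 1.6336
c* = (1 − s)·y* = (1 − 0.23) × 1.6336 ≈ 1.2579

c* ≈ 1.26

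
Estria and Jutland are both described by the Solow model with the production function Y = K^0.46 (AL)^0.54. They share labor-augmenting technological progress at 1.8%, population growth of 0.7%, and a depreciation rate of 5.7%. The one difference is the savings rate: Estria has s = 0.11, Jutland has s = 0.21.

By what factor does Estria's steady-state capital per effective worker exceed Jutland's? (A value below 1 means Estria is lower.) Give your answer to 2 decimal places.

k*_E / k*_J ≈ 0.30

Steady-state k* = [s/(n + g + δ)]^(1/(1−α)), so the ratio is [ (s_E/(n + g + δ)_E) / (s_J/(n + g + δ)_J) ]^1.8519.
s_E/(n + g + δ)_E = 0.11/0.082 = 1.3415; s_J/(n + g + δ)_J = 0.21/0.082 = 2.5610.
Ratio = (1.3415/2.5610)^1.8519 = 0.5238^1.8519 ≈ 0.3019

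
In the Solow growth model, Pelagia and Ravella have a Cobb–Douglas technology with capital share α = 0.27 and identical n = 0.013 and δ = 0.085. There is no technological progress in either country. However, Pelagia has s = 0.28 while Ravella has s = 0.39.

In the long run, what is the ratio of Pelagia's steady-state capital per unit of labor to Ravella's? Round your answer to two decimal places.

k*_P / k*_R ≈ 0.64

Steady-state k* = [s/(n + δ)]^(1/(1−α)), so the ratio is [ (s_P/(n + δ)_P) / (s_R/(n + δ)_R) ]^1.3699.
s_P/(n + δ)_P = 0.28/0.098 = 2.8571; s_R/(n + δ)_R = 0.39/0.098 = 3.9796.
Ratio = (2.8571/3.9796)^1.3699 = 0.7179^1.3699 ≈ 0.6351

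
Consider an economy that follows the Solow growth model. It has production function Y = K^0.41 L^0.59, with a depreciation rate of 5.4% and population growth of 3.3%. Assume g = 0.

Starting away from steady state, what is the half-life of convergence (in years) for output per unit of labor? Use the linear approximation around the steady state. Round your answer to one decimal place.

Near the steady state the convergence rate is λ = (1 − α)(n + δ).
λ = (1 − 0.41) × 0.087 = 0.59 × 0.087 = 0.05133
Half-life = ln 2 / λ = 0.6931 / 0.05133 ≈ 13.50 years

half-life ≈ 13.5 years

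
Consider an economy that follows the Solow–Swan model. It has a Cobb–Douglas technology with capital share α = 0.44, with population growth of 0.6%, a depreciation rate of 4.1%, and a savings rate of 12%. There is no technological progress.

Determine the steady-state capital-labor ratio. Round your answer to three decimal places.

k* ≈ 5.333

At the steady state, Δk = 0, so s·k^α = (n + δ)·k.
Rearranging, k^(1−α) = s / (n + δ).
k^0.56 = 0.12 / (0.006 + 0.041) = 0.12 / 0.047 = 2.5532
k* = 2.5532^(1/0.56) ≈ 5.3326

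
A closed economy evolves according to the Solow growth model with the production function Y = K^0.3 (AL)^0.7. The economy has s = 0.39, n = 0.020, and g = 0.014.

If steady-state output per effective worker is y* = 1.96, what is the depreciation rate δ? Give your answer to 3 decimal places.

δ ≈ 0.047

At the steady state, Δk = 0, so s·k^α = (n + g + δ)·k.
Since y* = [s/(n + g + δ)]^(α/(1−α)), we have s/(n + g + δ) = (y*)^((1−α)/α) = 1.96^2.3333 = 4.8075.
Therefore n + g + δ = s / 4.8075 = 0.39 / 4.8075 = 0.0811, so δ = 0.0811 − 0.034 = 0.0471.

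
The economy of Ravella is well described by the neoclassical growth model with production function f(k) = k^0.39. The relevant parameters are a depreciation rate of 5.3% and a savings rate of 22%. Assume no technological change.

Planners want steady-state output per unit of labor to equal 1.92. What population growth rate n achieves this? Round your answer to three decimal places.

n ≈ 0.026

Steady state requires s·f(k) = (n + δ)·k, i.e. s·k^α = (n + δ)·k.
Since y* = [s/(n + δ)]^(α/(1−α)), we have s/(n + δ) = (y*)^((1−α)/α) = 1.92^1.5641 = 2.7740.
Therefore n + δ = s / 2.7740 = 0.22 / 2.7740 = 0.0793, so n = 0.0793 − 0.053 = 0.0263.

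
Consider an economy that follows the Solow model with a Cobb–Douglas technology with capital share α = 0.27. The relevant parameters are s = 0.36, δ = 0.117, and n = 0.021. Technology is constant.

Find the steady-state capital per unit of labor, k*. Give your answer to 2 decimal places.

k* = 3.72

In steady state, investment equals break-even investment: s·k^α = (n + δ)·k.
Dividing both sides by k: k^(1−α) = s / (n + δ).
k^0.73 = 0.36 / (0.021 + 0.117) = 0.36 / 0.138 = 2.6087
k* = 2.6087^(1/0.73) ≈ 3.7192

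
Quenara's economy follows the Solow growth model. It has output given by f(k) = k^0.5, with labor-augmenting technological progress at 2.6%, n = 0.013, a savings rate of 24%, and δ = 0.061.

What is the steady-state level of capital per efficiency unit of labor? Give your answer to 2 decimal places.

k* ≈ 5.76

Steady state requires s·f(k) = (n + g + δ)·k, i.e. s·k^α = (n + g + δ)·k.
Dividing both sides by k: k^(1−α) = s / (n + g + δ).
k^0.5 = 0.24 / (0.013 + 0.026 + 0.061) = 0.24 / 0.100 = 2.4000
k* = 2.4000^(1/0.5) ≈ 5.7600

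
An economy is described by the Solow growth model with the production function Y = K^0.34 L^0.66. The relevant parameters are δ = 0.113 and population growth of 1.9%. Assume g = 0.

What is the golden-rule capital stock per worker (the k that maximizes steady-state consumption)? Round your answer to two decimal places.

k_gold ≈ 4.19

The golden rule sets f'(k) = n + δ, i.e. α·k^(α−1) = n + δ.
So k^(1−α) = α / (n + δ) = 0.34 / 0.132 = 2.5758.
k_gold = 2.5758^(1/0.66) ≈ 4.1937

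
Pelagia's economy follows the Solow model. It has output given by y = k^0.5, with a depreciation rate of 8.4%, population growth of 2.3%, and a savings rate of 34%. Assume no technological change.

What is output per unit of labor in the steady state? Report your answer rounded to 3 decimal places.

y* ≈ 3.178

At the steady state, Δk = 0, so s·k^α = (n + δ)·k.
Rearranging, k^(1−α) = s / (n + δ).
k^0.5 = 0.34 / (0.023 + 0.084) = 0.34 / 0.107 = 3.1776
k* = 3.1776^(1/0.5) ≈ 10.0971
y* = (k*)^α = 10.0971^0.5 ≈ 3.1776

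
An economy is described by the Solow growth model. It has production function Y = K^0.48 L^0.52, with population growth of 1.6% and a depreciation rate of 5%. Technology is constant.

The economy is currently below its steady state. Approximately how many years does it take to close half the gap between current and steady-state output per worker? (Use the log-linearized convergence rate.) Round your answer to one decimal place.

Near the steady state the convergence rate is λ = (1 − α)(n + δ).
λ = (1 − 0.48) × 0.066 = 0.52 × 0.066 = 0.03432
Half-life = ln 2 / λ = 0.6931 / 0.03432 ≈ 20.20 years

half-life ≈ 20.2 years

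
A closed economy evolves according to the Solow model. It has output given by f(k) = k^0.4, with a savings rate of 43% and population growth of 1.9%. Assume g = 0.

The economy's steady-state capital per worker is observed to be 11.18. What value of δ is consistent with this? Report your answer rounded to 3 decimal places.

δ ≈ 0.082

Steady state requires s·f(k) = (n + δ)·k, i.e. s·k^α = (n + δ)·k.
So s / (n + δ) = (k*)^(1−α) = 11.18^0.6 = 4.2566.
Therefore n + δ = s / 4.2566 = 0.43 / 4.2566 = 0.1010, so δ = 0.1010 − 0.019 = 0.0820.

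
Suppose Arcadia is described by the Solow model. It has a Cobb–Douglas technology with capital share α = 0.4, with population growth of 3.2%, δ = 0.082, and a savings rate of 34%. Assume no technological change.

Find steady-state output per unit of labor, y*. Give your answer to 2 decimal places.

y* ≈ 2.07

Steady state requires s·f(k) = (n + δ)·k, i.e. s·k^α = (n + δ)·k.
Rearranging, k^(1−α) = s / (n + δ).
k^0.6 = 0.34 / (0.032 + 0.082) = 0.34 / 0.114 = 2.9825
k* = 2.9825^(1/0.6) ≈ 6.1797
y* = (k*)^α = 6.1797^0.4 ≈ 2.0720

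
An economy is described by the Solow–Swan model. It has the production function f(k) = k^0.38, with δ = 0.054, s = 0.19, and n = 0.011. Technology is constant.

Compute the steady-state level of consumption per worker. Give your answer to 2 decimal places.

c* = 1.56

Steady state requires s·f(k) = (n + δ)·k, i.e. s·k^α = (n + δ)·k.
Rearranging, k^(1−α) = s / (n + δ).
k^0.62 = 0.19 / (0.011 + 0.054) = 0.19 / 0.065 = 2.9231
k* = 2.9231^(1/0.62) ≈ 5.6411
y* = (k*)^α = 5.6411^0.38 ≈ 1.9298
c* = (1 − s)·y* = (1 − 0.19) × 1.9298 ≈ 1.5631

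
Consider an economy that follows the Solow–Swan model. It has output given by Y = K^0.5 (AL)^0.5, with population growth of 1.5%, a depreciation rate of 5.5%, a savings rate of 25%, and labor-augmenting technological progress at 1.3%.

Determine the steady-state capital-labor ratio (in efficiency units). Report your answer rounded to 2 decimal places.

At the steady state, Δk = 0, so s·k^α = (n + g + δ)·k.
Rearranging, k^(1−α) = s / (n + g + δ).
k^0.5 = 0.25 / (0.015 + 0.013 + 0.055) = 0.25 / 0.083 = 3.0120
k* = 3.0120^(1/0.5) ≈ 9.0721

k* ≈ 9.07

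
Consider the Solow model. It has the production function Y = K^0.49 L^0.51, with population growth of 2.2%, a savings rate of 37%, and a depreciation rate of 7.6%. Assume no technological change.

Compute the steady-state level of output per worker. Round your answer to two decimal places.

Steady state requires s·f(k) = (n + δ)·k, i.e. s·k^α = (n + δ)·k.
Dividing both sides by k: k^(1−α) = s / (n + δ).
k^0.51 = 0.37 / (0.022 + 0.076) = 0.37 / 0.098 = 3.7755
k* = 3.7755^(1/0.51) ≈ 13.5308
y* = (k*)^α = 13.5308^0.49 ≈ 3.5838

y* ≈ 3.58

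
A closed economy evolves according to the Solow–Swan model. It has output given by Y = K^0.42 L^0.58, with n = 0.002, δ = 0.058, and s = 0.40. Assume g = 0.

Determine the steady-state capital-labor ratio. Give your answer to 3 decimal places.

k* ≈ 26.335

In steady state, investment equals break-even investment: s·k^α = (n + δ)·k.
Dividing both sides by k: k^(1−α) = s / (n + δ).
k^0.58 = 0.40 / (0.002 + 0.058) = 0.40 / 0.060 = 6.6667
k* = 6.6667^(1/0.58) ≈ 26.3352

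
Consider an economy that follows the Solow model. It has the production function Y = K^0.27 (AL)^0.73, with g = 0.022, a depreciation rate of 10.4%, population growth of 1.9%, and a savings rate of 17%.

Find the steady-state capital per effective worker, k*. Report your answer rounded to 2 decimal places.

k* ≈ 1.24

Steady state requires s·f(k) = (n + g + δ)·k, i.e. s·k^α = (n + g + δ)·k.
Dividing both sides by k: k^(1−α) = s / (n + g + δ).
k^0.73 = 0.17 / (0.019 + 0.022 + 0.104) = 0.17 / 0.145 = 1.1724
k* = 1.1724^(1/0.73) ≈ 1.2434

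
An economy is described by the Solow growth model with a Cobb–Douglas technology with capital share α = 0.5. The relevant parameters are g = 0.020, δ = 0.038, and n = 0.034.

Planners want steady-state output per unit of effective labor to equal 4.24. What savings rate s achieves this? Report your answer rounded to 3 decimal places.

s ≈ 0.390

Steady state requires s·f(k) = (n + g + δ)·k, i.e. s·k^α = (n + g + δ)·k.
Since y* = [s/(n + g + δ)]^(α/(1−α)), we have s/(n + g + δ) = (y*)^((1−α)/α) = 4.24^1 = 4.2400.
Therefore s = 4.2400 × (n + g + δ) = 4.2400 × 0.092 = 0.3901.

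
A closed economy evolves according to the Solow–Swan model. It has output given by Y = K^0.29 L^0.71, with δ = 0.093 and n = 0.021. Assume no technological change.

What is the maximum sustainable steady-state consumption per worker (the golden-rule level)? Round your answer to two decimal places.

c_gold ≈ 1.04

At the golden rule, f'(k) = n + δ, so α·k^(α−1) = n + δ and k_gold = (α/(n + δ))^(1/(1−α)).
k_gold = (0.29/0.114)^(1/0.71) = 2.5439^1.4085 ≈ 3.7252
c_gold = f(k_gold) − (n + δ)·k_gold = 1.4643 − 0.114×3.7252 ≈ 1.0396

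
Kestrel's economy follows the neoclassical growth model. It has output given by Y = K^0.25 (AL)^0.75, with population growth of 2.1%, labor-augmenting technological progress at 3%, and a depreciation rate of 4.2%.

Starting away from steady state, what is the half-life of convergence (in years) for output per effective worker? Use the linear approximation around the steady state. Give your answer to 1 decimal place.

Near the steady state the convergence rate is λ = (1 − α)(n + g + δ).
λ = (1 − 0.25) × 0.093 = 0.75 × 0.093 = 0.06975
Half-life = ln 2 / λ = 0.6931 / 0.06975 ≈ 9.94 years

t_½ ≈ 9.9 years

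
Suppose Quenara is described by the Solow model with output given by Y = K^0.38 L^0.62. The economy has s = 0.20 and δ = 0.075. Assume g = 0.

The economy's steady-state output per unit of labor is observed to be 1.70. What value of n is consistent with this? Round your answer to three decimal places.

Steady state requires s·f(k) = (n + δ)·k, i.e. s·k^α = (n + δ)·k.
Since y* = [s/(n + δ)]^(α/(1−α)), we have s/(n + δ) = (y*)^((1−α)/α) = 1.70^1.6316 = 2.3768.
Therefore n + δ = s / 2.3768 = 0.20 / 2.3768 = 0.0841, so n = 0.0841 − 0.075 = 0.0091.

n ≈ 0.009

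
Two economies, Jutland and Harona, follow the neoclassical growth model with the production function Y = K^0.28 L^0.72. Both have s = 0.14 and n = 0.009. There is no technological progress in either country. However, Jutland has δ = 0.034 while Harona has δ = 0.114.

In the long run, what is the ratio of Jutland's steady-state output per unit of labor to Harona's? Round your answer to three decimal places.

y*_J / y*_H ≈ 1.505

Steady-state y* = [s/(n + δ)]^(α/(1−α)), so the ratio is [ (s_J/(n + δ)_J) / (s_H/(n + δ)_H) ]^0.3889.
s_J/(n + δ)_J = 0.14/0.043 = 3.2558; s_H/(n + δ)_H = 0.14/0.123 = 1.1382.
Ratio = (3.2558/1.1382)^0.3889 = 2.8605^0.3889 ≈ 1.5049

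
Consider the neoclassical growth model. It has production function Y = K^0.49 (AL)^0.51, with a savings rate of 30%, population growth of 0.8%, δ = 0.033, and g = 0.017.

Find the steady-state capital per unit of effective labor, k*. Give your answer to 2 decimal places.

k* = 25.08

In steady state, investment equals break-even investment: s·k^α = (n + g + δ)·k.
Dividing both sides by k: k^(1−α) = s / (n + g + δ).
k^0.51 = 0.30 / (0.008 + 0.017 + 0.033) = 0.30 / 0.058 = 5.1724
k* = 5.1724^(1/0.51) ≈ 25.0840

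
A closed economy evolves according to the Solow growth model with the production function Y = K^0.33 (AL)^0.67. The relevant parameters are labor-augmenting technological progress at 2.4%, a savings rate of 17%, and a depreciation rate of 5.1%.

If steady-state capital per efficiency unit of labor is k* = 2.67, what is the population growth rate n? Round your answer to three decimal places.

n ≈ 0.013

Steady state requires s·f(k) = (n + g + δ)·k, i.e. s·k^α = (n + g + δ)·k.
So s / (n + g + δ) = (k*)^(1−α) = 2.67^0.67 = 1.9309.
Therefore n + g + δ = s / 1.9309 = 0.17 / 1.9309 = 0.0880, so n = 0.0880 − 0.075 = 0.0130.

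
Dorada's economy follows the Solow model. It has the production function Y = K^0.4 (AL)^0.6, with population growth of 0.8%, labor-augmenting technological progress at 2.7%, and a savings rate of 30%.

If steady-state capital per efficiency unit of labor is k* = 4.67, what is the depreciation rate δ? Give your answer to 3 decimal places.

At the steady state, Δk = 0, so s·k^α = (n + g + δ)·k.
So s / (n + g + δ) = (k*)^(1−α) = 4.67^0.6 = 2.5211.
Therefore n + g + δ = s / 2.5211 = 0.30 / 2.5211 = 0.1190, so δ = 0.1190 − 0.035 = 0.0840.

δ ≈ 0.084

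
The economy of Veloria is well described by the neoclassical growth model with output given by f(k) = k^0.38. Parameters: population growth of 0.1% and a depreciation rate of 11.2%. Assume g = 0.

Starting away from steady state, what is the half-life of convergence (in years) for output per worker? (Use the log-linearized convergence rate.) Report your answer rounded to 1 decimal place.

Near the steady state the convergence rate is λ = (1 − α)(n + δ).
λ = (1 − 0.38) × 0.113 = 0.62 × 0.113 = 0.07006
Half-life = ln 2 / λ = 0.6931 / 0.07006 ≈ 9.89 years

about 9.9 years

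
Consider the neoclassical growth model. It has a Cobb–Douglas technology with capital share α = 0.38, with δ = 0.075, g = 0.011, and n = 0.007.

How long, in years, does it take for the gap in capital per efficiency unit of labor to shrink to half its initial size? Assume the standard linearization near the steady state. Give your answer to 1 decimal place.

Near the steady state the convergence rate is λ = (1 − α)(n + g + δ).
λ = (1 − 0.38) × 0.093 = 0.62 × 0.093 = 0.05766
Half-life = ln 2 / λ = 0.6931 / 0.05766 ≈ 12.02 years

about 12.0 years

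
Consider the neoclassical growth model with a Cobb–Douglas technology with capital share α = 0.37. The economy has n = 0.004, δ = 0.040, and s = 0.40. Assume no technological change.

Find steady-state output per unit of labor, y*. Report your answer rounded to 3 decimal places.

Steady state requires s·f(k) = (n + δ)·k, i.e. s·k^α = (n + δ)·k.
Dividing both sides by k: k^(1−α) = s / (n + δ).
k^0.63 = 0.40 / (0.004 + 0.040) = 0.40 / 0.044 = 9.0909
k* = 9.0909^(1/0.63) ≈ 33.2352
y* = (k*)^α = 33.2352^0.37 ≈ 3.6559

y* = 3.656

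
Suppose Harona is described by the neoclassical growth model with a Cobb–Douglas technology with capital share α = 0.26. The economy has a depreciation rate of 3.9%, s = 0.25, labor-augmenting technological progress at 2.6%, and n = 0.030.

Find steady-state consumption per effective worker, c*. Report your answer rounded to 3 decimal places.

c* = 1.054

In steady state, investment equals break-even investment: s·k^α = (n + g + δ)·k.
Dividing both sides by k: k^(1−α) = s / (n + g + δ).
k^0.74 = 0.25 / (0.030 + 0.026 + 0.039) = 0.25 / 0.095 = 2.6316
k* = 2.6316^(1/0.74) ≈ 3.6971
y* = (k*)^α = 3.6971^0.26 ≈ 1.4049
c* = (1 − s)·y* = (1 − 0.25) × 1.4049 ≈ 1.0537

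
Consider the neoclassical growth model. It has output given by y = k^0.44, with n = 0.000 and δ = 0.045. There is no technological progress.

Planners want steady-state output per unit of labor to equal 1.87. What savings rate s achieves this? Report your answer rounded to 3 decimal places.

Steady state requires s·f(k) = (n + δ)·k, i.e. s·k^α = (n + δ)·k.
Since y* = [s/(n + δ)]^(α/(1−α)), we have s/(n + δ) = (y*)^((1−α)/α) = 1.87^1.2727 = 2.2181.
Therefore s = 2.2181 × (n + δ) = 2.2181 × 0.045 = 0.0998.

s ≈ 0.100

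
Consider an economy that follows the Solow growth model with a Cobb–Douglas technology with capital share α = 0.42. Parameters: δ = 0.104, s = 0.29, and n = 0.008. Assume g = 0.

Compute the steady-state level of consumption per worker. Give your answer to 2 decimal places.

c* = 1.41

In steady state, investment equals break-even investment: s·k^α = (n + δ)·k.
Dividing both sides by k: k^(1−α) = s / (n + δ).
k^0.58 = 0.29 / (0.008 + 0.104) = 0.29 / 0.112 = 2.5893
k* = 2.5893^(1/0.58) ≈ 5.1568
y* = (k*)^α = 5.1568^0.42 ≈ 1.9916
c* = (1 − s)·y* = (1 − 0.29) × 1.9916 ≈ 1.4140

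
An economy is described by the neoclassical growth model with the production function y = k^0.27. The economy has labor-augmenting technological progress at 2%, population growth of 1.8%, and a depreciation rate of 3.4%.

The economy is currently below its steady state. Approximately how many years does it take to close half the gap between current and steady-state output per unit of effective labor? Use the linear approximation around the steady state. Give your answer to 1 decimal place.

about 13.2 years

Near the steady state the convergence rate is λ = (1 − α)(n + g + δ).
λ = (1 − 0.27) × 0.072 = 0.73 × 0.072 = 0.05256
Half-life = ln 2 / λ = 0.6931 / 0.05256 ≈ 13.19 years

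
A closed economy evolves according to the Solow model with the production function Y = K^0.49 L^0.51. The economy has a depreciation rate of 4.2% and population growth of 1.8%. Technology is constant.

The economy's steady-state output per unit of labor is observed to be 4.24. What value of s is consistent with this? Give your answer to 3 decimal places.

In steady state, investment equals break-even investment: s·k^α = (n + δ)·k.
Since y* = [s/(n + δ)]^(α/(1−α)), we have s/(n + δ) = (y*)^((1−α)/α) = 4.24^1.0408 = 4.4974.
Therefore s = 4.4974 × (n + δ) = 4.4974 × 0.060 = 0.2698.

s ≈ 0.270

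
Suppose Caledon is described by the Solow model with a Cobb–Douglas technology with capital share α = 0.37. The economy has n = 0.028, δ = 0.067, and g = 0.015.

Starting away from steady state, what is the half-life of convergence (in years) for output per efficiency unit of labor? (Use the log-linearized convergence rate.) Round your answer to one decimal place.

t_½ ≈ 10.0 years

Near the steady state the convergence rate is λ = (1 − α)(n + g + δ).
λ = (1 − 0.37) × 0.110 = 0.63 × 0.110 = 0.0693
Half-life = ln 2 / λ = 0.6931 / 0.0693 ≈ 10.00 years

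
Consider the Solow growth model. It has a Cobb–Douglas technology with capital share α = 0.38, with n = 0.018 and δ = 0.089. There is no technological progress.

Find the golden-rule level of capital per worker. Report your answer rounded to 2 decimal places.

The golden rule sets f'(k) = n + δ, i.e. α·k^(α−1) = n + δ.
So k^(1−α) = α / (n + δ) = 0.38 / 0.107 = 3.5514.
k_gold = 3.5514^(1/0.62) ≈ 7.7222

k_gold ≈ 7.72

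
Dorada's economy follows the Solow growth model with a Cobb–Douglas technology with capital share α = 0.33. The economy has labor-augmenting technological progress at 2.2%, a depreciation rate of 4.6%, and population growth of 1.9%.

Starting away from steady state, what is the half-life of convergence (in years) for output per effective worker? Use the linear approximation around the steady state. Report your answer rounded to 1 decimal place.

t_½ ≈ 11.9 years

Near the steady state the convergence rate is λ = (1 − α)(n + g + δ).
λ = (1 − 0.33) × 0.087 = 0.67 × 0.087 = 0.05829
Half-life = ln 2 / λ = 0.6931 / 0.05829 ≈ 11.89 years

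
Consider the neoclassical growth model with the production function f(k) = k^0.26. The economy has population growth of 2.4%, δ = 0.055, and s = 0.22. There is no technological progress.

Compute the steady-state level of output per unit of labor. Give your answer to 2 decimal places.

At the steady state, Δk = 0, so s·k^α = (n + δ)·k.
Dividing both sides by k: k^(1−α) = s / (n + δ).
k^0.74 = 0.22 / (0.024 + 0.055) = 0.22 / 0.079 = 2.7848
k* = 2.7848^(1/0.74) ≈ 3.9909
y* = (k*)^α = 3.9909^0.26 ≈ 1.4331

y* ≈ 1.43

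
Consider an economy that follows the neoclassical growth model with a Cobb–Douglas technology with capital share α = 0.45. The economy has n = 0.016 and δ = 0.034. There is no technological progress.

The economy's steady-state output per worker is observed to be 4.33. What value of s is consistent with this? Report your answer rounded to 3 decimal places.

s ≈ 0.300

Steady state requires s·f(k) = (n + δ)·k, i.e. s·k^α = (n + δ)·k.
Since y* = [s/(n + δ)]^(α/(1−α)), we have s/(n + δ) = (y*)^((1−α)/α) = 4.33^1.2222 = 5.9967.
Therefore s = 5.9967 × (n + δ) = 5.9967 × 0.050 = 0.2998.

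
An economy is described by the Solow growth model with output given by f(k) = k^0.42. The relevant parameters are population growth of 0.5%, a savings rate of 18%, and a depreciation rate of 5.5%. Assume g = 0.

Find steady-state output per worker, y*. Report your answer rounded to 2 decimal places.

y* = 2.22

In steady state, investment equals break-even investment: s·k^α = (n + δ)·k.
Rearranging, k^(1−α) = s / (n + δ).
k^0.58 = 0.18 / (0.005 + 0.055) = 0.18 / 0.060 = 3.0000
k* = 3.0000^(1/0.58) ≈ 6.6470
y* = (k*)^α = 6.6470^0.42 ≈ 2.2157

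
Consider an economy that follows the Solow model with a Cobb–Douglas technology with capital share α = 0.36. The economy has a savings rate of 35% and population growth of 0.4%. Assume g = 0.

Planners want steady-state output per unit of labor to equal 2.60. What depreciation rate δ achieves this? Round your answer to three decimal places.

Steady state requires s·f(k) = (n + δ)·k, i.e. s·k^α = (n + δ)·k.
Since y* = [s/(n + δ)]^(α/(1−α)), we have s/(n + δ) = (y*)^((1−α)/α) = 2.60^1.7778 = 5.4669.
Therefore n + δ = s / 5.4669 = 0.35 / 5.4669 = 0.0640, so δ = 0.0640 − 0.004 = 0.0600.

δ ≈ 0.060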